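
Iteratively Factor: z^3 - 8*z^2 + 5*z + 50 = (z + 2)*(z^2 - 10*z + 25) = (z - 5)*(z + 2)*(z - 5)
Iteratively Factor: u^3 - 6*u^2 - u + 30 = (u + 2)*(u^2 - 8*u + 15) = (u - 3)*(u + 2)*(u - 5)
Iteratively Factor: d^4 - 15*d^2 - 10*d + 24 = (d + 3)*(d^3 - 3*d^2 - 6*d + 8) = (d - 4)*(d + 3)*(d^2 + d - 2) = (d - 4)*(d + 2)*(d + 3)*(d - 1)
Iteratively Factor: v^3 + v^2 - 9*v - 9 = (v - 3)*(v^2 + 4*v + 3) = (v - 3)*(v + 1)*(v + 3)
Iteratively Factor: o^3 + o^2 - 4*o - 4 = (o - 2)*(o^2 + 3*o + 2) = (o - 2)*(o + 1)*(o + 2)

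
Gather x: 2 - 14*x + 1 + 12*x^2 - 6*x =12*x^2 - 20*x + 3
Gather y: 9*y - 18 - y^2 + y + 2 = -y^2 + 10*y - 16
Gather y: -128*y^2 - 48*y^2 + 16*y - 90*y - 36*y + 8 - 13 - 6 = -176*y^2 - 110*y - 11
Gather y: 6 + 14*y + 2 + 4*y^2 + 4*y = 4*y^2 + 18*y + 8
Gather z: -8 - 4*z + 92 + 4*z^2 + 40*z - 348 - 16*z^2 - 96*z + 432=-12*z^2 - 60*z + 168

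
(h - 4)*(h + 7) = h^2 + 3*h - 28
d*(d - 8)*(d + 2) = d^3 - 6*d^2 - 16*d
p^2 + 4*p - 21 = (p - 3)*(p + 7)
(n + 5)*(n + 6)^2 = n^3 + 17*n^2 + 96*n + 180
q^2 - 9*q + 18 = (q - 6)*(q - 3)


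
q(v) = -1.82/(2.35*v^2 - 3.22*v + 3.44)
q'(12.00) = 0.00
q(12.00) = -0.01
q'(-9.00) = -0.00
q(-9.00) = -0.01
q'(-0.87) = -0.21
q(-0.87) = -0.23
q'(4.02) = 0.04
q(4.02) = -0.06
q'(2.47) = 0.16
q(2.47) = -0.19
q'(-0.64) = -0.27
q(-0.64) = -0.28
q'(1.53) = 0.45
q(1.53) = -0.45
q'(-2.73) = -0.03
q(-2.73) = -0.06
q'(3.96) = 0.04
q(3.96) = -0.07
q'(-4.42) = -0.01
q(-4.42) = -0.03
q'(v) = -1.82*(3.22 - 4.7*v)/(2.35*v^2 - 3.22*v + 3.44)^2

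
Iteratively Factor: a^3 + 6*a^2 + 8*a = (a + 2)*(a^2 + 4*a) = a*(a + 2)*(a + 4)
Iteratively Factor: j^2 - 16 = (j + 4)*(j - 4)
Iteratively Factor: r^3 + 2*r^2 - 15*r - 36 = (r + 3)*(r^2 - r - 12) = (r - 4)*(r + 3)*(r + 3)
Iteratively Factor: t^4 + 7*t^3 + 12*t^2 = (t + 3)*(t^3 + 4*t^2) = t*(t + 3)*(t^2 + 4*t) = t*(t + 3)*(t + 4)*(t)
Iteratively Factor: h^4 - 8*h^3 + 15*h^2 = (h)*(h^3 - 8*h^2 + 15*h) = h*(h - 3)*(h^2 - 5*h) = h^2*(h - 3)*(h - 5)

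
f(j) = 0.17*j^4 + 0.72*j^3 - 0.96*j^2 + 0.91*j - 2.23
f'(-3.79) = 2.19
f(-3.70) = -23.35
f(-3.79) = -23.59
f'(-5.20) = -26.31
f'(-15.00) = -1779.29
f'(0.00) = 0.91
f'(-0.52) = 2.40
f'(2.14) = 13.36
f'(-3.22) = 6.79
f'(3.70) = 57.82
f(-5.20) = -9.86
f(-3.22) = -20.88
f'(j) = 0.68*j^3 + 2.16*j^2 - 1.92*j + 0.91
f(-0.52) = -3.05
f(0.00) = -2.23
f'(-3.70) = 3.14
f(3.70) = 56.33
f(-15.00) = 5944.37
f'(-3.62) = 3.91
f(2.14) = 5.94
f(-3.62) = -23.07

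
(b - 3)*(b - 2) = b^2 - 5*b + 6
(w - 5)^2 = w^2 - 10*w + 25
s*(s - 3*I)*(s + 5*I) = s^3 + 2*I*s^2 + 15*s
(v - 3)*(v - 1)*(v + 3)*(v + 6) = v^4 + 5*v^3 - 15*v^2 - 45*v + 54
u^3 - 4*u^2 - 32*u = u*(u - 8)*(u + 4)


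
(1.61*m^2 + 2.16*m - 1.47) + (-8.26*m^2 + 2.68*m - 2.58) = -6.65*m^2 + 4.84*m - 4.05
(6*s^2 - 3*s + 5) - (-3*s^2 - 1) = 9*s^2 - 3*s + 6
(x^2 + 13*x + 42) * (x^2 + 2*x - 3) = x^4 + 15*x^3 + 65*x^2 + 45*x - 126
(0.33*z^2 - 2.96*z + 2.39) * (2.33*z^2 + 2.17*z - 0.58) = 0.7689*z^4 - 6.1807*z^3 - 1.0459*z^2 + 6.9031*z - 1.3862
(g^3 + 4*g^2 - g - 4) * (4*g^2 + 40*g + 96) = 4*g^5 + 56*g^4 + 252*g^3 + 328*g^2 - 256*g - 384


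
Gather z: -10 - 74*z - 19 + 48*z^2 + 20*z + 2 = 48*z^2 - 54*z - 27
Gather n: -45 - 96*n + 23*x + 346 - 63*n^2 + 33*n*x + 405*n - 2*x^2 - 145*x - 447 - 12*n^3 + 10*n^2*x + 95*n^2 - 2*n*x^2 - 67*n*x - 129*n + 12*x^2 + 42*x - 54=-12*n^3 + n^2*(10*x + 32) + n*(-2*x^2 - 34*x + 180) + 10*x^2 - 80*x - 200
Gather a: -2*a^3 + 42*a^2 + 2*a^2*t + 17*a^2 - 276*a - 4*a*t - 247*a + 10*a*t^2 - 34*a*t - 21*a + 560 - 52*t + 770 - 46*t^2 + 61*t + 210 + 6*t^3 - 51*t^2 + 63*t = -2*a^3 + a^2*(2*t + 59) + a*(10*t^2 - 38*t - 544) + 6*t^3 - 97*t^2 + 72*t + 1540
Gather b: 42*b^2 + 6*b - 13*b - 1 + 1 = 42*b^2 - 7*b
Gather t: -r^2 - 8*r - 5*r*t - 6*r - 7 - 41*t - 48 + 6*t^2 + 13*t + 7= -r^2 - 14*r + 6*t^2 + t*(-5*r - 28) - 48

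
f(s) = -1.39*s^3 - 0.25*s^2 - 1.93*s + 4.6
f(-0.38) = 5.37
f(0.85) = 1.93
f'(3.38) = -51.26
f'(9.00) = -344.20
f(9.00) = -1046.33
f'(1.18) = -8.33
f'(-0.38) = -2.34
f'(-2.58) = -28.40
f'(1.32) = -9.86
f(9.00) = -1046.33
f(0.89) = 1.70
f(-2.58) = 31.79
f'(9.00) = -344.20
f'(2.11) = -21.55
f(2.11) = -13.64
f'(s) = -4.17*s^2 - 0.5*s - 1.93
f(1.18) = -0.31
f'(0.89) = -5.68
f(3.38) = -58.45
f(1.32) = -1.58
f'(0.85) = -5.37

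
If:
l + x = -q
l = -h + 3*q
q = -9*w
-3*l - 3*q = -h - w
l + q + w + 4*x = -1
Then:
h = 1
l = -1/109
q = 36/109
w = -4/109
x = -35/109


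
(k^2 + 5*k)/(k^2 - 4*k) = (k + 5)/(k - 4)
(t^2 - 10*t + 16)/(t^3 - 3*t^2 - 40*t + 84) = (t - 8)/(t^2 - t - 42)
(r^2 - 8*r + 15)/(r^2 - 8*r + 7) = (r^2 - 8*r + 15)/(r^2 - 8*r + 7)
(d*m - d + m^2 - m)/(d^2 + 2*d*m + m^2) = (m - 1)/(d + m)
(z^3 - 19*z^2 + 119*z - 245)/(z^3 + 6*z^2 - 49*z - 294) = (z^2 - 12*z + 35)/(z^2 + 13*z + 42)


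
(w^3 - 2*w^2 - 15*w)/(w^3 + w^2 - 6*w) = (w - 5)/(w - 2)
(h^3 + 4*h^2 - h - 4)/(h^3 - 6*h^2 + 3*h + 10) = (h^2 + 3*h - 4)/(h^2 - 7*h + 10)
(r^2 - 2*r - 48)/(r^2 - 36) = (r - 8)/(r - 6)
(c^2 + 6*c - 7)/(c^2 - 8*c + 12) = (c^2 + 6*c - 7)/(c^2 - 8*c + 12)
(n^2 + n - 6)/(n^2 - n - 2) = (n + 3)/(n + 1)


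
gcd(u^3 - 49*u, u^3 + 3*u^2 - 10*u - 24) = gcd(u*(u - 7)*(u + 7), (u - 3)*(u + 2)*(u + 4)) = 1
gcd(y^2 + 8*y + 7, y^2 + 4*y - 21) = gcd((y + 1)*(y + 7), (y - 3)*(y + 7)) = y + 7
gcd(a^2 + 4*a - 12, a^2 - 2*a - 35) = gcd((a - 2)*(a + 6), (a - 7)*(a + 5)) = 1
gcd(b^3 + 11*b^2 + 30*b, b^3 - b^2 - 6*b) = b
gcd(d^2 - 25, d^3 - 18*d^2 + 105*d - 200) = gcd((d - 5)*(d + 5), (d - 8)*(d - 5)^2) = d - 5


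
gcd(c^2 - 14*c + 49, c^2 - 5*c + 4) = 1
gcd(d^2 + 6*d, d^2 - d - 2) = 1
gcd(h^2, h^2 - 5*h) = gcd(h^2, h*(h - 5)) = h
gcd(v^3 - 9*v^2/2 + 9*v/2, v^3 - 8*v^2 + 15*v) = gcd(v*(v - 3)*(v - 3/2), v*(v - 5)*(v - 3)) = v^2 - 3*v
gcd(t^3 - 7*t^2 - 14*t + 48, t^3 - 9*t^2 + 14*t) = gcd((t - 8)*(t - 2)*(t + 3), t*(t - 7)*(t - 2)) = t - 2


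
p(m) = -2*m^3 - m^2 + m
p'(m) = -6*m^2 - 2*m + 1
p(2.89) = -53.74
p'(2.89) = -54.89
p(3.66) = -107.79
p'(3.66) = -86.69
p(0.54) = -0.07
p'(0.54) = -1.83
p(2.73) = -45.42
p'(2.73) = -49.18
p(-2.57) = 24.77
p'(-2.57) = -33.49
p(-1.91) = 8.38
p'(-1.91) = -17.07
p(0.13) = 0.11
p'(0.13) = 0.64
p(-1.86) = 7.55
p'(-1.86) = -16.04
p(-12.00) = 3300.00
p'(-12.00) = -839.00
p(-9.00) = 1368.00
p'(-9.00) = -467.00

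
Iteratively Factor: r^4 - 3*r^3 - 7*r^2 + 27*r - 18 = (r + 3)*(r^3 - 6*r^2 + 11*r - 6) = (r - 3)*(r + 3)*(r^2 - 3*r + 2) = (r - 3)*(r - 1)*(r + 3)*(r - 2)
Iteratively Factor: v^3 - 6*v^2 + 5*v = (v)*(v^2 - 6*v + 5) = v*(v - 5)*(v - 1)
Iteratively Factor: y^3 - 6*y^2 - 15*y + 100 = (y - 5)*(y^2 - y - 20) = (y - 5)*(y + 4)*(y - 5)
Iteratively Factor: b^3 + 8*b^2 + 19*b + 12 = (b + 3)*(b^2 + 5*b + 4) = (b + 1)*(b + 3)*(b + 4)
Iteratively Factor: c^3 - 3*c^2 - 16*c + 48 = (c - 4)*(c^2 + c - 12) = (c - 4)*(c + 4)*(c - 3)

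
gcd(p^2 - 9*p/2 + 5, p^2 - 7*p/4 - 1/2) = p - 2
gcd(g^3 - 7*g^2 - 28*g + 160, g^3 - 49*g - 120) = g^2 - 3*g - 40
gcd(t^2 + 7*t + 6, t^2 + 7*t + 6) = t^2 + 7*t + 6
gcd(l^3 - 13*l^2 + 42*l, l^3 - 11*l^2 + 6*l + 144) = l - 6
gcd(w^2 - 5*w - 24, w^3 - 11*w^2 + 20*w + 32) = w - 8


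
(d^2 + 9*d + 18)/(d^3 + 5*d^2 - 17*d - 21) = (d^2 + 9*d + 18)/(d^3 + 5*d^2 - 17*d - 21)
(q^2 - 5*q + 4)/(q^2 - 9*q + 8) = (q - 4)/(q - 8)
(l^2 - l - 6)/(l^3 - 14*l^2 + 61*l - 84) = (l + 2)/(l^2 - 11*l + 28)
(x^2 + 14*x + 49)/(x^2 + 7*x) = (x + 7)/x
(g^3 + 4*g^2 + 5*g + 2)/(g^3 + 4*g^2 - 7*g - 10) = (g^2 + 3*g + 2)/(g^2 + 3*g - 10)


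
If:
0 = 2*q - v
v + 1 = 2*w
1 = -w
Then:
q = -3/2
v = -3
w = -1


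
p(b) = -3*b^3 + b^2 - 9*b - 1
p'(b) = -9*b^2 + 2*b - 9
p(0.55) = -6.15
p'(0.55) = -10.62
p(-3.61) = 185.66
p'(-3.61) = -133.51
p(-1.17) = 15.70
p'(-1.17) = -23.66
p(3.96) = -207.26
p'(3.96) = -142.21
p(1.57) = -24.27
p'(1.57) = -28.04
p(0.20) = -2.78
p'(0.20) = -8.96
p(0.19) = -2.69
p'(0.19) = -8.94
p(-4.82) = 401.55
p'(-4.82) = -227.73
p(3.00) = -100.00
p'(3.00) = -84.00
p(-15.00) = 10484.00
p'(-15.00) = -2064.00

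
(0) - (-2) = 2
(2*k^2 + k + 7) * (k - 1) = 2*k^3 - k^2 + 6*k - 7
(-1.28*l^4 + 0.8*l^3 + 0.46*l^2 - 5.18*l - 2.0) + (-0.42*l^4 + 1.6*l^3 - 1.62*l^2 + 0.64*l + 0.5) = -1.7*l^4 + 2.4*l^3 - 1.16*l^2 - 4.54*l - 1.5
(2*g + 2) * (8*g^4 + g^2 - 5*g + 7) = 16*g^5 + 16*g^4 + 2*g^3 - 8*g^2 + 4*g + 14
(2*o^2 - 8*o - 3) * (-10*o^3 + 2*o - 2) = -20*o^5 + 80*o^4 + 34*o^3 - 20*o^2 + 10*o + 6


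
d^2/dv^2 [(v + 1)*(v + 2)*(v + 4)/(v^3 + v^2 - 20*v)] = 4*(3*v^6 + 51*v^5 + 255*v^4 + 449*v^3 - 228*v^2 - 240*v + 1600)/(v^3*(v^6 + 3*v^5 - 57*v^4 - 119*v^3 + 1140*v^2 + 1200*v - 8000))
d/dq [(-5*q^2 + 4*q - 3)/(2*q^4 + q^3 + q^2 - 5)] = (q*(5*q^2 - 4*q + 3)*(8*q^2 + 3*q + 2) + 2*(2 - 5*q)*(2*q^4 + q^3 + q^2 - 5))/(2*q^4 + q^3 + q^2 - 5)^2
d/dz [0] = 0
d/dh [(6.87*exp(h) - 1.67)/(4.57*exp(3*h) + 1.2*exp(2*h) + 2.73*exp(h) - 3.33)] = (-62.7918*exp(3*h) + 14.6517*exp(2*h) + 4.008*exp(h) - 18.318)*exp(h)/(20.8849*exp(6*h) + 10.968*exp(5*h) + 26.3922*exp(4*h) - 23.8842*exp(3*h) - 0.5391*exp(2*h) - 18.1818*exp(h) + 11.0889)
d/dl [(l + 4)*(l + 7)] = 2*l + 11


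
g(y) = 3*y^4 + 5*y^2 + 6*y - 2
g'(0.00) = 6.00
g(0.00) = -2.00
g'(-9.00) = -8832.00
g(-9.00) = 20032.00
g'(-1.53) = -52.28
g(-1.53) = 16.96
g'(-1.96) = -103.95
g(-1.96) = 49.72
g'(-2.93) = -325.15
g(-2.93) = 244.45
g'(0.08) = 6.81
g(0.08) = -1.49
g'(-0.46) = 0.23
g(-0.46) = -3.57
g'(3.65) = 626.03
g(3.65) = 618.98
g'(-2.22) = -147.49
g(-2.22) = 82.19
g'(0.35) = 10.01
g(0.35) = 0.76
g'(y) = 12*y^3 + 10*y + 6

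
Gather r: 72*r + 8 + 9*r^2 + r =9*r^2 + 73*r + 8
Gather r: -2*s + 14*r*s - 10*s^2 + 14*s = 14*r*s - 10*s^2 + 12*s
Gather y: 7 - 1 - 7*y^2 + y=-7*y^2 + y + 6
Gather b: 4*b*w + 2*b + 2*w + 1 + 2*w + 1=b*(4*w + 2) + 4*w + 2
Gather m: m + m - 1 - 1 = 2*m - 2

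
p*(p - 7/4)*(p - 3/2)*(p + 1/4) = p^4 - 3*p^3 + 29*p^2/16 + 21*p/32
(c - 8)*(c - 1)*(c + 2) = c^3 - 7*c^2 - 10*c + 16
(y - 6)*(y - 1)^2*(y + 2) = y^4 - 6*y^3 - 3*y^2 + 20*y - 12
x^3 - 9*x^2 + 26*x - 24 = (x - 4)*(x - 3)*(x - 2)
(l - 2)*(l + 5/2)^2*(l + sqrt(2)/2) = l^4 + sqrt(2)*l^3/2 + 3*l^3 - 15*l^2/4 + 3*sqrt(2)*l^2/2 - 25*l/2 - 15*sqrt(2)*l/8 - 25*sqrt(2)/4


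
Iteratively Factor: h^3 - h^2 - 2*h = (h)*(h^2 - h - 2) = h*(h + 1)*(h - 2)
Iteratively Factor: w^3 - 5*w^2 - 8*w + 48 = (w + 3)*(w^2 - 8*w + 16) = (w - 4)*(w + 3)*(w - 4)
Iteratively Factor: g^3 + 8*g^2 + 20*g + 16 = (g + 2)*(g^2 + 6*g + 8) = (g + 2)^2*(g + 4)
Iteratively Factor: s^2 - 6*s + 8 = (s - 2)*(s - 4)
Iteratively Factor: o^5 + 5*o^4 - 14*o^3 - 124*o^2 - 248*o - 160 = (o + 4)*(o^4 + o^3 - 18*o^2 - 52*o - 40) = (o + 2)*(o + 4)*(o^3 - o^2 - 16*o - 20) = (o + 2)^2*(o + 4)*(o^2 - 3*o - 10) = (o - 5)*(o + 2)^2*(o + 4)*(o + 2)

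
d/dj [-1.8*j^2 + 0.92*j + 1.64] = 0.92 - 3.6*j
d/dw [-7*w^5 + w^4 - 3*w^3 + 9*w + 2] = -35*w^4 + 4*w^3 - 9*w^2 + 9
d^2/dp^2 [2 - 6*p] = 0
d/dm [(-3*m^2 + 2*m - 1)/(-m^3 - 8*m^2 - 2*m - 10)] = (-3*m^4 + 4*m^3 + 19*m^2 + 44*m - 22)/(m^6 + 16*m^5 + 68*m^4 + 52*m^3 + 164*m^2 + 40*m + 100)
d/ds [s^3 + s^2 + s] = 3*s^2 + 2*s + 1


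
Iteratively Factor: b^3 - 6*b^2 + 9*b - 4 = (b - 4)*(b^2 - 2*b + 1) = (b - 4)*(b - 1)*(b - 1)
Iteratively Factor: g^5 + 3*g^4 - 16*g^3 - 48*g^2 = (g - 4)*(g^4 + 7*g^3 + 12*g^2) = g*(g - 4)*(g^3 + 7*g^2 + 12*g) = g^2*(g - 4)*(g^2 + 7*g + 12) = g^2*(g - 4)*(g + 4)*(g + 3)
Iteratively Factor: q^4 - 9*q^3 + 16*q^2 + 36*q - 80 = (q - 4)*(q^3 - 5*q^2 - 4*q + 20) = (q - 4)*(q + 2)*(q^2 - 7*q + 10) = (q - 4)*(q - 2)*(q + 2)*(q - 5)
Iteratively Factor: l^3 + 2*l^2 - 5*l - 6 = (l + 3)*(l^2 - l - 2) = (l + 1)*(l + 3)*(l - 2)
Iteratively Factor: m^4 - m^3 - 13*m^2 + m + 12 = (m - 1)*(m^3 - 13*m - 12) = (m - 4)*(m - 1)*(m^2 + 4*m + 3) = (m - 4)*(m - 1)*(m + 3)*(m + 1)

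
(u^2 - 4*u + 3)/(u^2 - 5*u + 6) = (u - 1)/(u - 2)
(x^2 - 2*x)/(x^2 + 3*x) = (x - 2)/(x + 3)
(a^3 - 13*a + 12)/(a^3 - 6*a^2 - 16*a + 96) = (a^2 - 4*a + 3)/(a^2 - 10*a + 24)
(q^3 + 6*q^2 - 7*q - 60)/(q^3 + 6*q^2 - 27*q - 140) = (q^2 + 2*q - 15)/(q^2 + 2*q - 35)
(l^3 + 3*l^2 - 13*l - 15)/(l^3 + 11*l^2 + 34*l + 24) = (l^2 + 2*l - 15)/(l^2 + 10*l + 24)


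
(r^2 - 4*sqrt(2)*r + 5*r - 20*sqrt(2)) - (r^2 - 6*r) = -4*sqrt(2)*r + 11*r - 20*sqrt(2)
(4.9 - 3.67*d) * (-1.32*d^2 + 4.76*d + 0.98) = 4.8444*d^3 - 23.9372*d^2 + 19.7274*d + 4.802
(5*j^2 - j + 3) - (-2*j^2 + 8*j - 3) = 7*j^2 - 9*j + 6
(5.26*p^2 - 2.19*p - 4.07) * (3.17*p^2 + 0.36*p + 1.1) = 16.6742*p^4 - 5.0487*p^3 - 7.9043*p^2 - 3.8742*p - 4.477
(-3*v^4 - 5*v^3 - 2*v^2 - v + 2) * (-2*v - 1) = 6*v^5 + 13*v^4 + 9*v^3 + 4*v^2 - 3*v - 2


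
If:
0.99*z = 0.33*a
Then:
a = 3.0*z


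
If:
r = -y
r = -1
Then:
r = -1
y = 1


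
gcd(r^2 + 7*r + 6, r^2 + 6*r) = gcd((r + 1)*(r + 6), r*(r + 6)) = r + 6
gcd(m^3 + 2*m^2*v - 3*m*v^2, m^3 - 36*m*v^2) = m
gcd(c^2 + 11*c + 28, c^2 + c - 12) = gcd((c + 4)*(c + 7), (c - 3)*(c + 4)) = c + 4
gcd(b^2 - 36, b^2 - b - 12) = 1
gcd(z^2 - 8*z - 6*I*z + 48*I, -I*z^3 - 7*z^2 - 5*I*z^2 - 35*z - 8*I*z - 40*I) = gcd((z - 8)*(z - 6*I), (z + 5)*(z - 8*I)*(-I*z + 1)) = 1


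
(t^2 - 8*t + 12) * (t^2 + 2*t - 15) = t^4 - 6*t^3 - 19*t^2 + 144*t - 180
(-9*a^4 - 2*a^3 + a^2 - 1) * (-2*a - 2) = 18*a^5 + 22*a^4 + 2*a^3 - 2*a^2 + 2*a + 2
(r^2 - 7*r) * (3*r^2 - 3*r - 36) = 3*r^4 - 24*r^3 - 15*r^2 + 252*r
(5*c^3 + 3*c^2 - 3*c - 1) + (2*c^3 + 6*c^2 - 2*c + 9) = 7*c^3 + 9*c^2 - 5*c + 8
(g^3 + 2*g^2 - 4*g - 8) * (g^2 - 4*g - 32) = g^5 - 2*g^4 - 44*g^3 - 56*g^2 + 160*g + 256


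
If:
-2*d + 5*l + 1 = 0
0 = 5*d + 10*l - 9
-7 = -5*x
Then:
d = 11/9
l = 13/45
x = 7/5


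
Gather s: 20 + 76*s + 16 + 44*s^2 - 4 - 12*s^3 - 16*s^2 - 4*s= -12*s^3 + 28*s^2 + 72*s + 32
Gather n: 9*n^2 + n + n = 9*n^2 + 2*n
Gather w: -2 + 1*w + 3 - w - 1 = 0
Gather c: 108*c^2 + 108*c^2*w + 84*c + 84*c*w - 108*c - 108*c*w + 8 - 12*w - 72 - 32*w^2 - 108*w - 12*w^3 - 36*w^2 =c^2*(108*w + 108) + c*(-24*w - 24) - 12*w^3 - 68*w^2 - 120*w - 64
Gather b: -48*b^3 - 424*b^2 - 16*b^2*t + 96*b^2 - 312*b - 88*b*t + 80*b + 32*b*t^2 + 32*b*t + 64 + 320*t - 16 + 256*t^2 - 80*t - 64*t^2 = -48*b^3 + b^2*(-16*t - 328) + b*(32*t^2 - 56*t - 232) + 192*t^2 + 240*t + 48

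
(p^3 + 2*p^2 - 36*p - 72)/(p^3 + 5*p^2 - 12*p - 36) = (p - 6)/(p - 3)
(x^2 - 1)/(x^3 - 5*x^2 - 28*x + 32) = (x + 1)/(x^2 - 4*x - 32)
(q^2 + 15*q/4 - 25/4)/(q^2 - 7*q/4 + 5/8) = 2*(q + 5)/(2*q - 1)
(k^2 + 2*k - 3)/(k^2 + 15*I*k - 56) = (k^2 + 2*k - 3)/(k^2 + 15*I*k - 56)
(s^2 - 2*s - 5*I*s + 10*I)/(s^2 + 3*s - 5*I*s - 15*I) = (s - 2)/(s + 3)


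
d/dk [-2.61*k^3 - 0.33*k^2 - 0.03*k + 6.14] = -7.83*k^2 - 0.66*k - 0.03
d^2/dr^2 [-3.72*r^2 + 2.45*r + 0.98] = -7.44000000000000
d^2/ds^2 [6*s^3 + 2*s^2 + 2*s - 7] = 36*s + 4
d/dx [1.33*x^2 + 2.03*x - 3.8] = 2.66*x + 2.03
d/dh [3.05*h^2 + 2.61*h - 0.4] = 6.1*h + 2.61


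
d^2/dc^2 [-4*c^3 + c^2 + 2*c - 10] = 2 - 24*c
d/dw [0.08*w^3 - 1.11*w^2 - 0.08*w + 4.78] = 0.24*w^2 - 2.22*w - 0.08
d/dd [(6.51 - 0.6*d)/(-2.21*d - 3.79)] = (36.821031*d + 63.145569)/(2.21*d + 3.79)^3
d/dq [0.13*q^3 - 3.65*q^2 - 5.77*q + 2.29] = 0.39*q^2 - 7.3*q - 5.77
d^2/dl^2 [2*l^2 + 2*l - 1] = 4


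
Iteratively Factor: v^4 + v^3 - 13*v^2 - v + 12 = (v - 1)*(v^3 + 2*v^2 - 11*v - 12) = (v - 1)*(v + 4)*(v^2 - 2*v - 3) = (v - 1)*(v + 1)*(v + 4)*(v - 3)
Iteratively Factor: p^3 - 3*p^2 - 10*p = (p + 2)*(p^2 - 5*p) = p*(p + 2)*(p - 5)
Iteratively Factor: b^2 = (b)*(b)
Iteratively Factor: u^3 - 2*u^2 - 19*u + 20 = (u + 4)*(u^2 - 6*u + 5) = (u - 1)*(u + 4)*(u - 5)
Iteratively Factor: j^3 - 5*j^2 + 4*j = (j - 4)*(j^2 - j) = (j - 4)*(j - 1)*(j)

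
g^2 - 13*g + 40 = (g - 8)*(g - 5)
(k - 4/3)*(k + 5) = k^2 + 11*k/3 - 20/3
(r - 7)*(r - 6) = r^2 - 13*r + 42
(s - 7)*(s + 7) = s^2 - 49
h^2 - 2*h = h*(h - 2)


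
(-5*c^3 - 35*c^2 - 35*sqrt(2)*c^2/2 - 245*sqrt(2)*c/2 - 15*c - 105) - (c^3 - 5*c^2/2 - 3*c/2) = -6*c^3 - 65*c^2/2 - 35*sqrt(2)*c^2/2 - 245*sqrt(2)*c/2 - 27*c/2 - 105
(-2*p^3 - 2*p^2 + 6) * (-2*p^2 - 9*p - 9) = 4*p^5 + 22*p^4 + 36*p^3 + 6*p^2 - 54*p - 54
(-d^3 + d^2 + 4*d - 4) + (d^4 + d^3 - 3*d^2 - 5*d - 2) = d^4 - 2*d^2 - d - 6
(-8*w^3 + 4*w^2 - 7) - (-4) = -8*w^3 + 4*w^2 - 3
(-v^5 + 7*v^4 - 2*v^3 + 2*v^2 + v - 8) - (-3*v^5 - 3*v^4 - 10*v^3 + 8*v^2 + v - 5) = 2*v^5 + 10*v^4 + 8*v^3 - 6*v^2 - 3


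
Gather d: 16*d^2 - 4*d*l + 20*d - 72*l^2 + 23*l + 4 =16*d^2 + d*(20 - 4*l) - 72*l^2 + 23*l + 4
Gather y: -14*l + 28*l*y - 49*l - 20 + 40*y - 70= -63*l + y*(28*l + 40) - 90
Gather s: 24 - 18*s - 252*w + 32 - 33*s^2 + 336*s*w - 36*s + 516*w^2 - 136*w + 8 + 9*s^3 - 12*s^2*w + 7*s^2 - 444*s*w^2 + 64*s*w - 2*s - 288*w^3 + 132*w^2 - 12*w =9*s^3 + s^2*(-12*w - 26) + s*(-444*w^2 + 400*w - 56) - 288*w^3 + 648*w^2 - 400*w + 64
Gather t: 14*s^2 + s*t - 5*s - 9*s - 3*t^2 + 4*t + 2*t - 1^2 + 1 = 14*s^2 - 14*s - 3*t^2 + t*(s + 6)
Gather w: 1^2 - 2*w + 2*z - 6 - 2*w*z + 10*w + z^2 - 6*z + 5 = w*(8 - 2*z) + z^2 - 4*z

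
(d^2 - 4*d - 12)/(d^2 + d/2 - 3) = 2*(d - 6)/(2*d - 3)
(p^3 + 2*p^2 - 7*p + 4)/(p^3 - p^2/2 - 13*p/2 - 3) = 2*(-p^3 - 2*p^2 + 7*p - 4)/(-2*p^3 + p^2 + 13*p + 6)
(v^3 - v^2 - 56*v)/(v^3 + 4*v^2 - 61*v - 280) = v/(v + 5)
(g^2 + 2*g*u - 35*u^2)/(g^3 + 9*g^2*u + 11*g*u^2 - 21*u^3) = (-g + 5*u)/(-g^2 - 2*g*u + 3*u^2)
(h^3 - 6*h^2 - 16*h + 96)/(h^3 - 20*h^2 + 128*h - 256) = (h^2 - 2*h - 24)/(h^2 - 16*h + 64)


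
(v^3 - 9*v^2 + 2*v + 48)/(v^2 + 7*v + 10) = (v^2 - 11*v + 24)/(v + 5)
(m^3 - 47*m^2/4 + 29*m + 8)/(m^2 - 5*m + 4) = (m^2 - 31*m/4 - 2)/(m - 1)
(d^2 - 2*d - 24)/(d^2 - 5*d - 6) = (d + 4)/(d + 1)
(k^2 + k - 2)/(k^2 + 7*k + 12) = (k^2 + k - 2)/(k^2 + 7*k + 12)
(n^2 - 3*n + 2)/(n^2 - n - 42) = (-n^2 + 3*n - 2)/(-n^2 + n + 42)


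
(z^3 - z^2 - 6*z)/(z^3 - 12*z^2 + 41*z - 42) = z*(z + 2)/(z^2 - 9*z + 14)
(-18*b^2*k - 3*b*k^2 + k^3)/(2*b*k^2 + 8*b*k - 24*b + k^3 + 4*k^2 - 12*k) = k*(-18*b^2 - 3*b*k + k^2)/(2*b*k^2 + 8*b*k - 24*b + k^3 + 4*k^2 - 12*k)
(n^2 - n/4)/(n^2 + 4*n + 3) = n*(4*n - 1)/(4*(n^2 + 4*n + 3))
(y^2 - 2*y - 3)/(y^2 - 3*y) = (y + 1)/y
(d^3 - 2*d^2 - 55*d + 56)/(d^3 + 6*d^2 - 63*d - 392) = (d - 1)/(d + 7)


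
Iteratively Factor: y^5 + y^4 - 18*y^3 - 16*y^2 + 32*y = (y + 4)*(y^4 - 3*y^3 - 6*y^2 + 8*y) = (y - 1)*(y + 4)*(y^3 - 2*y^2 - 8*y) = (y - 4)*(y - 1)*(y + 4)*(y^2 + 2*y) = y*(y - 4)*(y - 1)*(y + 4)*(y + 2)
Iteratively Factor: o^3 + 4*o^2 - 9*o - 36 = (o - 3)*(o^2 + 7*o + 12) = (o - 3)*(o + 3)*(o + 4)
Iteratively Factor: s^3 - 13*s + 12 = (s + 4)*(s^2 - 4*s + 3) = (s - 3)*(s + 4)*(s - 1)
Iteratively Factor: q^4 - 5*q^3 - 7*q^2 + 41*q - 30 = (q - 2)*(q^3 - 3*q^2 - 13*q + 15) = (q - 5)*(q - 2)*(q^2 + 2*q - 3) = (q - 5)*(q - 2)*(q - 1)*(q + 3)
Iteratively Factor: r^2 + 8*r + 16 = (r + 4)*(r + 4)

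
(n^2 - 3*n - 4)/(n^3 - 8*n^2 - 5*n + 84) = (n + 1)/(n^2 - 4*n - 21)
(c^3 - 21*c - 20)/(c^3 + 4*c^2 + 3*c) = (c^2 - c - 20)/(c*(c + 3))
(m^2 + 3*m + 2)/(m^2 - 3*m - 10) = (m + 1)/(m - 5)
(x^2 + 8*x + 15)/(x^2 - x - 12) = (x + 5)/(x - 4)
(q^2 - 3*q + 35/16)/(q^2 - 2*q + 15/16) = (4*q - 7)/(4*q - 3)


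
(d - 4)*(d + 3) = d^2 - d - 12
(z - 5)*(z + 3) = z^2 - 2*z - 15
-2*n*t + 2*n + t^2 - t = (-2*n + t)*(t - 1)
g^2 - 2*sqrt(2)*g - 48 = (g - 6*sqrt(2))*(g + 4*sqrt(2))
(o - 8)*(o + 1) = o^2 - 7*o - 8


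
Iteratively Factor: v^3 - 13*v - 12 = (v - 4)*(v^2 + 4*v + 3) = (v - 4)*(v + 1)*(v + 3)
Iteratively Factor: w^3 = (w)*(w^2) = w^2*(w)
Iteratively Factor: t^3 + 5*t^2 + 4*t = (t + 4)*(t^2 + t) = t*(t + 4)*(t + 1)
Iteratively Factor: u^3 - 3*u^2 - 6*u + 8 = (u + 2)*(u^2 - 5*u + 4) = (u - 4)*(u + 2)*(u - 1)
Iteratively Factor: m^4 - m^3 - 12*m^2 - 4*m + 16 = (m - 4)*(m^3 + 3*m^2 - 4) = (m - 4)*(m + 2)*(m^2 + m - 2) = (m - 4)*(m + 2)^2*(m - 1)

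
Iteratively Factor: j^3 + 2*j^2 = (j + 2)*(j^2) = j*(j + 2)*(j)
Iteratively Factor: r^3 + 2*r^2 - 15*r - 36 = (r + 3)*(r^2 - r - 12) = (r + 3)^2*(r - 4)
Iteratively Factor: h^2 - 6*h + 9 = (h - 3)*(h - 3)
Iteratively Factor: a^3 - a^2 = (a)*(a^2 - a) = a*(a - 1)*(a)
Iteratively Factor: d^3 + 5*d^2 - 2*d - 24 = (d + 4)*(d^2 + d - 6) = (d - 2)*(d + 4)*(d + 3)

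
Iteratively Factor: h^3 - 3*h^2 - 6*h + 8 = (h - 1)*(h^2 - 2*h - 8) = (h - 1)*(h + 2)*(h - 4)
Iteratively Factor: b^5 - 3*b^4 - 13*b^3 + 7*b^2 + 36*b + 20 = (b + 2)*(b^4 - 5*b^3 - 3*b^2 + 13*b + 10) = (b + 1)*(b + 2)*(b^3 - 6*b^2 + 3*b + 10) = (b + 1)^2*(b + 2)*(b^2 - 7*b + 10) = (b - 2)*(b + 1)^2*(b + 2)*(b - 5)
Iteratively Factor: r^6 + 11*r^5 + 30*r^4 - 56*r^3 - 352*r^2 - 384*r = (r + 2)*(r^5 + 9*r^4 + 12*r^3 - 80*r^2 - 192*r) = (r + 2)*(r + 4)*(r^4 + 5*r^3 - 8*r^2 - 48*r) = (r - 3)*(r + 2)*(r + 4)*(r^3 + 8*r^2 + 16*r) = (r - 3)*(r + 2)*(r + 4)^2*(r^2 + 4*r) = (r - 3)*(r + 2)*(r + 4)^3*(r)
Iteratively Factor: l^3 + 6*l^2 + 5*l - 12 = (l + 4)*(l^2 + 2*l - 3) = (l + 3)*(l + 4)*(l - 1)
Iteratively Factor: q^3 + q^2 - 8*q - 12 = (q - 3)*(q^2 + 4*q + 4) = (q - 3)*(q + 2)*(q + 2)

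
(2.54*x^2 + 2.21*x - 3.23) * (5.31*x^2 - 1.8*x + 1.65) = 13.4874*x^4 + 7.1631*x^3 - 16.9383*x^2 + 9.4605*x - 5.3295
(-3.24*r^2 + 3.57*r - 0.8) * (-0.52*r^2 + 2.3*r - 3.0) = 1.6848*r^4 - 9.3084*r^3 + 18.347*r^2 - 12.55*r + 2.4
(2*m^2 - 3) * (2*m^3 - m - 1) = 4*m^5 - 8*m^3 - 2*m^2 + 3*m + 3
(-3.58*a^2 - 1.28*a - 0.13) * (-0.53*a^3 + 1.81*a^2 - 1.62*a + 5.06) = 1.8974*a^5 - 5.8014*a^4 + 3.5517*a^3 - 16.2765*a^2 - 6.2662*a - 0.6578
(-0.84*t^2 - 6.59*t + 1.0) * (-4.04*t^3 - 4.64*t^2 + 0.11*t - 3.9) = 3.3936*t^5 + 30.5212*t^4 + 26.4452*t^3 - 2.0889*t^2 + 25.811*t - 3.9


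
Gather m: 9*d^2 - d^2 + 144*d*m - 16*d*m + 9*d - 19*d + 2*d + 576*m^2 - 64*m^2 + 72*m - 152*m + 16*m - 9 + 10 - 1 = 8*d^2 - 8*d + 512*m^2 + m*(128*d - 64)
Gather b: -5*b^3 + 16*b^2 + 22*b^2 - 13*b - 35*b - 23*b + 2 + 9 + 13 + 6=-5*b^3 + 38*b^2 - 71*b + 30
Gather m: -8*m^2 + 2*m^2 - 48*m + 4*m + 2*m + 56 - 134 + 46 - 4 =-6*m^2 - 42*m - 36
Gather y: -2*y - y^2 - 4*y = -y^2 - 6*y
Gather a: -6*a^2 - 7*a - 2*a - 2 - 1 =-6*a^2 - 9*a - 3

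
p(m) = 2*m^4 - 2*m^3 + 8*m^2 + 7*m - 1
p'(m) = 8*m^3 - 6*m^2 + 16*m + 7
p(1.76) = 44.39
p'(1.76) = 60.19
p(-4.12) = 822.08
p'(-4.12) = -720.24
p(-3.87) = 656.26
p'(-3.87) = -608.47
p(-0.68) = -1.00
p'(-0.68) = -9.17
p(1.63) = 37.12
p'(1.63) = 51.78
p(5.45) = 1715.49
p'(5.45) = 1211.01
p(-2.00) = 65.00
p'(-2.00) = -113.00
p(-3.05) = 281.89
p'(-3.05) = -324.60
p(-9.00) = 15164.00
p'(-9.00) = -6455.00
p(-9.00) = 15164.00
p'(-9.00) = -6455.00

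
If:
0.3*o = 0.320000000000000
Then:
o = 1.07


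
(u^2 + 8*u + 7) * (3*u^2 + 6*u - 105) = 3*u^4 + 30*u^3 - 36*u^2 - 798*u - 735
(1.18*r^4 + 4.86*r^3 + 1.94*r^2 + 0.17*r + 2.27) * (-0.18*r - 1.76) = -0.2124*r^5 - 2.9516*r^4 - 8.9028*r^3 - 3.445*r^2 - 0.7078*r - 3.9952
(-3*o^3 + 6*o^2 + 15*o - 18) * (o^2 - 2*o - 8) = -3*o^5 + 12*o^4 + 27*o^3 - 96*o^2 - 84*o + 144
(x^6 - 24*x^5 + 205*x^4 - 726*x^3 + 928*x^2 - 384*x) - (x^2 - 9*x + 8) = x^6 - 24*x^5 + 205*x^4 - 726*x^3 + 927*x^2 - 375*x - 8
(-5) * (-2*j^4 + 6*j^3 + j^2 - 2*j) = 10*j^4 - 30*j^3 - 5*j^2 + 10*j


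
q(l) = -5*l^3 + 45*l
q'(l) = 45 - 15*l^2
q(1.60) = 51.52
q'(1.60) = 6.60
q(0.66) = 28.26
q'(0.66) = 38.47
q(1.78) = 51.90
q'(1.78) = -2.53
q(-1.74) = -51.96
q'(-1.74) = -0.41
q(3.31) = -32.37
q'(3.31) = -119.34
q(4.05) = -149.90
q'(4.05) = -201.04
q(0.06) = 2.70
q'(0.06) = 44.95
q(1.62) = 51.64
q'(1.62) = 5.63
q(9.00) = -3240.00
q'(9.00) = -1170.00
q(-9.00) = 3240.00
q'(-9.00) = -1170.00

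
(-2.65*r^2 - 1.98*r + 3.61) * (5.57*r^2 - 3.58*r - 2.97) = -14.7605*r^4 - 1.5416*r^3 + 35.0666*r^2 - 7.0432*r - 10.7217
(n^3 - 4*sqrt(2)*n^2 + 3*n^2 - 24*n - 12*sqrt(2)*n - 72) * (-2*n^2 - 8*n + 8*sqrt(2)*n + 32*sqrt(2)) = -2*n^5 - 14*n^4 + 16*sqrt(2)*n^4 - 40*n^3 + 112*sqrt(2)*n^3 - 112*n^2 - 1344*sqrt(2)*n - 192*n - 2304*sqrt(2)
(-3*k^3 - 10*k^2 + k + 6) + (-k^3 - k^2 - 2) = -4*k^3 - 11*k^2 + k + 4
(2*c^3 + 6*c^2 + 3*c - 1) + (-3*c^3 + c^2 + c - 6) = -c^3 + 7*c^2 + 4*c - 7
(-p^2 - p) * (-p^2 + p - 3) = p^4 + 2*p^2 + 3*p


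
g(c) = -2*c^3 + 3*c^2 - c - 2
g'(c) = -6*c^2 + 6*c - 1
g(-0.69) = 0.78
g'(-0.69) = -8.00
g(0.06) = -2.05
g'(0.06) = -0.66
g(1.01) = -2.01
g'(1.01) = -1.06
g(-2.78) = 66.94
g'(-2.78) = -64.05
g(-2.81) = 68.87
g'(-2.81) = -65.24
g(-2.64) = 58.35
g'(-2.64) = -58.66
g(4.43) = -121.43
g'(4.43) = -92.17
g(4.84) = -163.32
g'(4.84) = -112.51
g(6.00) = -332.00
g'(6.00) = -181.00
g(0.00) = -2.00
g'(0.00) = -1.00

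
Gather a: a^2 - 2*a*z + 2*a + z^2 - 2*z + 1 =a^2 + a*(2 - 2*z) + z^2 - 2*z + 1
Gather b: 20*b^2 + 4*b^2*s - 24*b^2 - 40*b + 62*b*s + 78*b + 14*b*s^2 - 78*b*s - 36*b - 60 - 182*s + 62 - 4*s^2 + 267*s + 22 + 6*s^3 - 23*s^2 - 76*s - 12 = b^2*(4*s - 4) + b*(14*s^2 - 16*s + 2) + 6*s^3 - 27*s^2 + 9*s + 12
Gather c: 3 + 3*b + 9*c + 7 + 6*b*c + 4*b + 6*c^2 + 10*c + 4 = 7*b + 6*c^2 + c*(6*b + 19) + 14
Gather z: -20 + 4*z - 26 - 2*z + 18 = 2*z - 28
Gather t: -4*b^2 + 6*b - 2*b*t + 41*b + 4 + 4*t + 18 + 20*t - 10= -4*b^2 + 47*b + t*(24 - 2*b) + 12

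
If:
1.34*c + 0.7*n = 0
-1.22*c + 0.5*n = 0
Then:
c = 0.00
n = 0.00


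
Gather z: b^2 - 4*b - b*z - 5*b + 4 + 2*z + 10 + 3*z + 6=b^2 - 9*b + z*(5 - b) + 20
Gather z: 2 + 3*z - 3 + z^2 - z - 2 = z^2 + 2*z - 3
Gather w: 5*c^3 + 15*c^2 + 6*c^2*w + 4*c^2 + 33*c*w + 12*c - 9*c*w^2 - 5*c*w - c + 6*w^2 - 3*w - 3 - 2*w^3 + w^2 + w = 5*c^3 + 19*c^2 + 11*c - 2*w^3 + w^2*(7 - 9*c) + w*(6*c^2 + 28*c - 2) - 3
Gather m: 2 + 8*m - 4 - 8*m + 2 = 0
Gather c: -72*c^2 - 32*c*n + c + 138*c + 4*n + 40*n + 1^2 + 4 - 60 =-72*c^2 + c*(139 - 32*n) + 44*n - 55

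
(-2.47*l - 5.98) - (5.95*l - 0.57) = -8.42*l - 5.41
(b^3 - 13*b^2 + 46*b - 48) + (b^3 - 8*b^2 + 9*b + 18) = 2*b^3 - 21*b^2 + 55*b - 30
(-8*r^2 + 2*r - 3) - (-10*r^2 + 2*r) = 2*r^2 - 3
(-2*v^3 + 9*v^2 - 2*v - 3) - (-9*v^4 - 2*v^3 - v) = 9*v^4 + 9*v^2 - v - 3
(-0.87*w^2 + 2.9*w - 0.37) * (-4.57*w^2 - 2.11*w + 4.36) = 3.9759*w^4 - 11.4173*w^3 - 8.2213*w^2 + 13.4247*w - 1.6132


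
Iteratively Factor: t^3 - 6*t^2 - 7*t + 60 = (t - 5)*(t^2 - t - 12) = (t - 5)*(t + 3)*(t - 4)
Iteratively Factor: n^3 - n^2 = (n)*(n^2 - n) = n^2*(n - 1)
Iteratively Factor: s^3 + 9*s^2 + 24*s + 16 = (s + 4)*(s^2 + 5*s + 4) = (s + 1)*(s + 4)*(s + 4)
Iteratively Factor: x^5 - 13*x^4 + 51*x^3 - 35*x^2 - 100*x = (x - 5)*(x^4 - 8*x^3 + 11*x^2 + 20*x) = (x - 5)^2*(x^3 - 3*x^2 - 4*x) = (x - 5)^2*(x + 1)*(x^2 - 4*x) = (x - 5)^2*(x - 4)*(x + 1)*(x)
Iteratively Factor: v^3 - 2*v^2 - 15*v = (v)*(v^2 - 2*v - 15) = v*(v + 3)*(v - 5)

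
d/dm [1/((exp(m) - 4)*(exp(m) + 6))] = -2*(exp(m) + 1)*exp(m)/(exp(4*m) + 4*exp(3*m) - 44*exp(2*m) - 96*exp(m) + 576)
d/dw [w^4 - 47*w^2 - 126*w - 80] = 4*w^3 - 94*w - 126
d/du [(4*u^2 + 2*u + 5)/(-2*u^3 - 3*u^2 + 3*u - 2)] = (8*u^4 + 8*u^3 + 48*u^2 + 14*u - 19)/(4*u^6 + 12*u^5 - 3*u^4 - 10*u^3 + 21*u^2 - 12*u + 4)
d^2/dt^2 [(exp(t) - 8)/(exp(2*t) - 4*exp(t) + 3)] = (exp(4*t) - 28*exp(3*t) + 78*exp(2*t) - 20*exp(t) - 87)*exp(t)/(exp(6*t) - 12*exp(5*t) + 57*exp(4*t) - 136*exp(3*t) + 171*exp(2*t) - 108*exp(t) + 27)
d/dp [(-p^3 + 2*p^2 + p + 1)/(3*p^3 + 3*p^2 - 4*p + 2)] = (-9*p^4 + 2*p^3 - 26*p^2 + 2*p + 6)/(9*p^6 + 18*p^5 - 15*p^4 - 12*p^3 + 28*p^2 - 16*p + 4)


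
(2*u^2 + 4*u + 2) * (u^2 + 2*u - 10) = 2*u^4 + 8*u^3 - 10*u^2 - 36*u - 20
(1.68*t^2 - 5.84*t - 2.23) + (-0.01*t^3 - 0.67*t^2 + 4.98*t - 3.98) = -0.01*t^3 + 1.01*t^2 - 0.859999999999999*t - 6.21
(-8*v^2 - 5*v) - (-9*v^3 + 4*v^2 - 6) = 9*v^3 - 12*v^2 - 5*v + 6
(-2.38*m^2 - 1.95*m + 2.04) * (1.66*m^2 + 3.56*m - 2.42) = -3.9508*m^4 - 11.7098*m^3 + 2.204*m^2 + 11.9814*m - 4.9368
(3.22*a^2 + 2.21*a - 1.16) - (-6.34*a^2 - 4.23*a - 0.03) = 9.56*a^2 + 6.44*a - 1.13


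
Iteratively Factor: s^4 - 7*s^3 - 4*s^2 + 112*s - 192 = (s - 3)*(s^3 - 4*s^2 - 16*s + 64) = (s - 3)*(s + 4)*(s^2 - 8*s + 16) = (s - 4)*(s - 3)*(s + 4)*(s - 4)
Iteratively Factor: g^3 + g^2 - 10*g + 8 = (g - 1)*(g^2 + 2*g - 8) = (g - 1)*(g + 4)*(g - 2)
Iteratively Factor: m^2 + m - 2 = (m - 1)*(m + 2)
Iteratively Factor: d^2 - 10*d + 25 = (d - 5)*(d - 5)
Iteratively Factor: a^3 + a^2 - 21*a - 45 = (a - 5)*(a^2 + 6*a + 9) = (a - 5)*(a + 3)*(a + 3)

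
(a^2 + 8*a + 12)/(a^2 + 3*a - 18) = (a + 2)/(a - 3)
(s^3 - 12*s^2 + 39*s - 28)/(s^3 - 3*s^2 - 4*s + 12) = (s^3 - 12*s^2 + 39*s - 28)/(s^3 - 3*s^2 - 4*s + 12)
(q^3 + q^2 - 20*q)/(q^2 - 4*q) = q + 5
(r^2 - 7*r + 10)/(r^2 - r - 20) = (r - 2)/(r + 4)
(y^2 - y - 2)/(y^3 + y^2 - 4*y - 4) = 1/(y + 2)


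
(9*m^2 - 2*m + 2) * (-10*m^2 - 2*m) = -90*m^4 + 2*m^3 - 16*m^2 - 4*m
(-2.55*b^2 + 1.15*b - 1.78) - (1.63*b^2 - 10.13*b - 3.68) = -4.18*b^2 + 11.28*b + 1.9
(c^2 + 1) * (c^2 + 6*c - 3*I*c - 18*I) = c^4 + 6*c^3 - 3*I*c^3 + c^2 - 18*I*c^2 + 6*c - 3*I*c - 18*I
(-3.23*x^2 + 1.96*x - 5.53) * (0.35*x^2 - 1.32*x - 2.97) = -1.1305*x^4 + 4.9496*x^3 + 5.0704*x^2 + 1.4784*x + 16.4241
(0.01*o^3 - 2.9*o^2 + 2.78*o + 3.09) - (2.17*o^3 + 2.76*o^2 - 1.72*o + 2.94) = -2.16*o^3 - 5.66*o^2 + 4.5*o + 0.15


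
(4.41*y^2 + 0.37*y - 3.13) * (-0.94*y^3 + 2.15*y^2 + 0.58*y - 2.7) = -4.1454*y^5 + 9.1337*y^4 + 6.2955*y^3 - 18.4219*y^2 - 2.8144*y + 8.451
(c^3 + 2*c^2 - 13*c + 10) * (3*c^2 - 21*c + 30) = 3*c^5 - 15*c^4 - 51*c^3 + 363*c^2 - 600*c + 300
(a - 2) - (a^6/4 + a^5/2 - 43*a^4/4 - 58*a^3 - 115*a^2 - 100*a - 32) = -a^6/4 - a^5/2 + 43*a^4/4 + 58*a^3 + 115*a^2 + 101*a + 30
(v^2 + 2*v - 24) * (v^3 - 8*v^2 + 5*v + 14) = v^5 - 6*v^4 - 35*v^3 + 216*v^2 - 92*v - 336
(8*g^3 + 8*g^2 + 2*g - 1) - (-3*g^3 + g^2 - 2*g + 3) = 11*g^3 + 7*g^2 + 4*g - 4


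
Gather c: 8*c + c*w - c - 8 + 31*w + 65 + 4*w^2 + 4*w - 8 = c*(w + 7) + 4*w^2 + 35*w + 49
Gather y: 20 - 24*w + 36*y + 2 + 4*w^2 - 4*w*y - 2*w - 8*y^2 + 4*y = 4*w^2 - 26*w - 8*y^2 + y*(40 - 4*w) + 22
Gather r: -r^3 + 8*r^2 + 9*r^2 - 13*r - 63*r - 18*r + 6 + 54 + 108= -r^3 + 17*r^2 - 94*r + 168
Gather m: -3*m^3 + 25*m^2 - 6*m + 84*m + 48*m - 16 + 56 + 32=-3*m^3 + 25*m^2 + 126*m + 72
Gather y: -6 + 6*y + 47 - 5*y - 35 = y + 6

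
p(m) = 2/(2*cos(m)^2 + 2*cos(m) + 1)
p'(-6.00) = 0.14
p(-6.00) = 0.42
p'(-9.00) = 1.93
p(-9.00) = 2.39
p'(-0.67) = -0.44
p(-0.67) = 0.53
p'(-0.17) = -0.08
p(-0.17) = 0.41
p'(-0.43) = -0.24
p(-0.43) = 0.45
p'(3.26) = 0.48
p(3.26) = 2.03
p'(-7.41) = -1.35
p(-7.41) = 0.90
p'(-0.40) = -0.21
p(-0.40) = 0.44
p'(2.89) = -1.06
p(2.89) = 2.13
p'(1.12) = 1.33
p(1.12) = 0.89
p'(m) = 2*(4*sin(m)*cos(m) + 2*sin(m))/(2*cos(m)^2 + 2*cos(m) + 1)^2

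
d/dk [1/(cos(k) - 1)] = sin(k)/(cos(k) - 1)^2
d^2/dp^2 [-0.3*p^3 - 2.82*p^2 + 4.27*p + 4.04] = -1.8*p - 5.64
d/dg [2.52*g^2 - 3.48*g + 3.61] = 5.04*g - 3.48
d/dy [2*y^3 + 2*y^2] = 2*y*(3*y + 2)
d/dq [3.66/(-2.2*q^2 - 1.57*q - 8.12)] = (16.104*q + 5.7462)/(2.2*q^2 + 1.57*q + 8.12)^2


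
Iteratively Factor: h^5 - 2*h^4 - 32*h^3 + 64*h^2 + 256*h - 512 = (h - 2)*(h^4 - 32*h^2 + 256) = (h - 2)*(h + 4)*(h^3 - 4*h^2 - 16*h + 64) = (h - 2)*(h + 4)^2*(h^2 - 8*h + 16) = (h - 4)*(h - 2)*(h + 4)^2*(h - 4)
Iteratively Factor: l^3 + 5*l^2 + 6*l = (l + 3)*(l^2 + 2*l) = l*(l + 3)*(l + 2)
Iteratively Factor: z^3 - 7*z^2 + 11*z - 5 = (z - 5)*(z^2 - 2*z + 1) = (z - 5)*(z - 1)*(z - 1)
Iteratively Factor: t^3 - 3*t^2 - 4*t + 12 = (t + 2)*(t^2 - 5*t + 6) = (t - 2)*(t + 2)*(t - 3)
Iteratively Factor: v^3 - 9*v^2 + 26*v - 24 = (v - 4)*(v^2 - 5*v + 6) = (v - 4)*(v - 3)*(v - 2)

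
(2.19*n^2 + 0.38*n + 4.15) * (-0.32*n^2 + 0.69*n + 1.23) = -0.7008*n^4 + 1.3895*n^3 + 1.6279*n^2 + 3.3309*n + 5.1045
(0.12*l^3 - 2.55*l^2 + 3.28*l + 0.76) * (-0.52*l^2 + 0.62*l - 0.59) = -0.0624*l^5 + 1.4004*l^4 - 3.3574*l^3 + 3.1429*l^2 - 1.464*l - 0.4484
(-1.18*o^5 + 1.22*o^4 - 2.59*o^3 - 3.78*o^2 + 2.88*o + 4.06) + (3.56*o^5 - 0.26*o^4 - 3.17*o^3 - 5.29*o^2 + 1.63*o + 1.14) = 2.38*o^5 + 0.96*o^4 - 5.76*o^3 - 9.07*o^2 + 4.51*o + 5.2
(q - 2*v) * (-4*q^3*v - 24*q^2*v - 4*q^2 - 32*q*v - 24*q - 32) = -4*q^4*v + 8*q^3*v^2 - 24*q^3*v - 4*q^3 + 48*q^2*v^2 - 24*q^2*v - 24*q^2 + 64*q*v^2 + 48*q*v - 32*q + 64*v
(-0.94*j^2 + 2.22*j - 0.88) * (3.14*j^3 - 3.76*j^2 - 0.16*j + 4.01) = -2.9516*j^5 + 10.5052*j^4 - 10.96*j^3 - 0.8158*j^2 + 9.043*j - 3.5288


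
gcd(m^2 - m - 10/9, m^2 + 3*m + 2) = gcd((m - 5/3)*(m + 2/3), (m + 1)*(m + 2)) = 1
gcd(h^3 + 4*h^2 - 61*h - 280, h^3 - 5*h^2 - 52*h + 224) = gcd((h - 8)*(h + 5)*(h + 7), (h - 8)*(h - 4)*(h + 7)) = h^2 - h - 56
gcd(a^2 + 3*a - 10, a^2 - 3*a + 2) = a - 2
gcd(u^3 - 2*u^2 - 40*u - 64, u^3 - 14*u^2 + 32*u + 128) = u^2 - 6*u - 16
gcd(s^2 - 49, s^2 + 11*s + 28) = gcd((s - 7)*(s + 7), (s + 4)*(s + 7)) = s + 7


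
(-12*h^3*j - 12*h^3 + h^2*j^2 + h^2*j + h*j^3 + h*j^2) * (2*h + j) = -24*h^4*j - 24*h^4 - 10*h^3*j^2 - 10*h^3*j + 3*h^2*j^3 + 3*h^2*j^2 + h*j^4 + h*j^3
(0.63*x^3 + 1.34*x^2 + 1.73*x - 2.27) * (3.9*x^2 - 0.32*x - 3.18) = 2.457*x^5 + 5.0244*x^4 + 4.3148*x^3 - 13.6678*x^2 - 4.775*x + 7.2186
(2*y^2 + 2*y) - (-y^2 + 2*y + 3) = 3*y^2 - 3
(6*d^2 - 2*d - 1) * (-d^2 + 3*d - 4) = -6*d^4 + 20*d^3 - 29*d^2 + 5*d + 4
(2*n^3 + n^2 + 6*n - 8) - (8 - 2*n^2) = 2*n^3 + 3*n^2 + 6*n - 16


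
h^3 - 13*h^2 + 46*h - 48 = (h - 8)*(h - 3)*(h - 2)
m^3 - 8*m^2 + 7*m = m*(m - 7)*(m - 1)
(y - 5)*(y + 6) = y^2 + y - 30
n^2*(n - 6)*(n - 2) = n^4 - 8*n^3 + 12*n^2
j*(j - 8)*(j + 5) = j^3 - 3*j^2 - 40*j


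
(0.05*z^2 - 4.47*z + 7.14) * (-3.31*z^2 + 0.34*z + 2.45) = -0.1655*z^4 + 14.8127*z^3 - 25.0307*z^2 - 8.5239*z + 17.493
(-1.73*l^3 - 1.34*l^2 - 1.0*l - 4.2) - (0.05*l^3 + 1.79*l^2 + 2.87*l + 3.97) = -1.78*l^3 - 3.13*l^2 - 3.87*l - 8.17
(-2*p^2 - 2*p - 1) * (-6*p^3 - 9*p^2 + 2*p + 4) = 12*p^5 + 30*p^4 + 20*p^3 - 3*p^2 - 10*p - 4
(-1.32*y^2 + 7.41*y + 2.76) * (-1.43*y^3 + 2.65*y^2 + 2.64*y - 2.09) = 1.8876*y^5 - 14.0943*y^4 + 12.2049*y^3 + 29.6352*y^2 - 8.2005*y - 5.7684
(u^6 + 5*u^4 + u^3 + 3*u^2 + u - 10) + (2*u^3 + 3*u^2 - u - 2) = u^6 + 5*u^4 + 3*u^3 + 6*u^2 - 12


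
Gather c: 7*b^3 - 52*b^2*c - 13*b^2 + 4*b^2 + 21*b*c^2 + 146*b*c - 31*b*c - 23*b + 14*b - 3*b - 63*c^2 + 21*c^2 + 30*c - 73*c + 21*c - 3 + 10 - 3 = 7*b^3 - 9*b^2 - 12*b + c^2*(21*b - 42) + c*(-52*b^2 + 115*b - 22) + 4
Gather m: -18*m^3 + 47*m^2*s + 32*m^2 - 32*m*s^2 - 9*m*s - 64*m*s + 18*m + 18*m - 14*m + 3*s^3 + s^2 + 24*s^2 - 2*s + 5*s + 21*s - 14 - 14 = -18*m^3 + m^2*(47*s + 32) + m*(-32*s^2 - 73*s + 22) + 3*s^3 + 25*s^2 + 24*s - 28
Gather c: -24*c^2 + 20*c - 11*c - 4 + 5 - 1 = -24*c^2 + 9*c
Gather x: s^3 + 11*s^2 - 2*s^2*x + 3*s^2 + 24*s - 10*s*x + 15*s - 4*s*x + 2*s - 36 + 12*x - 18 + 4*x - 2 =s^3 + 14*s^2 + 41*s + x*(-2*s^2 - 14*s + 16) - 56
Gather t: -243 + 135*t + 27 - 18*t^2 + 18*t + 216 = -18*t^2 + 153*t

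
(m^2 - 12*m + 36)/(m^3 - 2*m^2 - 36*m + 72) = (m - 6)/(m^2 + 4*m - 12)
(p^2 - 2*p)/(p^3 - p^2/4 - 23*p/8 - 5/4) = 8*p/(8*p^2 + 14*p + 5)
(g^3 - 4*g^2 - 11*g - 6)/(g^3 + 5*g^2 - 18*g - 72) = (g^3 - 4*g^2 - 11*g - 6)/(g^3 + 5*g^2 - 18*g - 72)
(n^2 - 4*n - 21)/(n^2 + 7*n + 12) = (n - 7)/(n + 4)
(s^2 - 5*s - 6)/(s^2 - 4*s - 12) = (s + 1)/(s + 2)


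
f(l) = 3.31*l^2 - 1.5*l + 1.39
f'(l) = 6.62*l - 1.5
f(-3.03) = 36.32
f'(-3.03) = -21.56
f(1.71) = 8.50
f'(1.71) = 9.82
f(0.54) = 1.55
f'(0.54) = 2.07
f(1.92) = 10.71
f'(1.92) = 11.21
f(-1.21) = 8.05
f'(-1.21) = -9.51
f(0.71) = 1.99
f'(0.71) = 3.20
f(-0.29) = 2.10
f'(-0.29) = -3.42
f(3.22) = 30.88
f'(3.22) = 19.82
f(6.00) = 111.55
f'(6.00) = 38.22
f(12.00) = 460.03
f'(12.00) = 77.94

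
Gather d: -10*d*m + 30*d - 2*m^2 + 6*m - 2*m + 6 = d*(30 - 10*m) - 2*m^2 + 4*m + 6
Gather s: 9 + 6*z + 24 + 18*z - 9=24*z + 24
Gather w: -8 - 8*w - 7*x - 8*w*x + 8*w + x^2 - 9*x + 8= -8*w*x + x^2 - 16*x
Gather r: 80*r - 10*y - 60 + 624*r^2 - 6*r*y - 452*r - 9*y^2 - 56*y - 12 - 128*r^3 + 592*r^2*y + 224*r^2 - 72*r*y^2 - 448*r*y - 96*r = -128*r^3 + r^2*(592*y + 848) + r*(-72*y^2 - 454*y - 468) - 9*y^2 - 66*y - 72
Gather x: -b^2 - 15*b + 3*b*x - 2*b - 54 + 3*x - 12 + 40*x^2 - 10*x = -b^2 - 17*b + 40*x^2 + x*(3*b - 7) - 66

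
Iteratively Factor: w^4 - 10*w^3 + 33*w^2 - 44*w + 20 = (w - 2)*(w^3 - 8*w^2 + 17*w - 10) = (w - 2)*(w - 1)*(w^2 - 7*w + 10) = (w - 5)*(w - 2)*(w - 1)*(w - 2)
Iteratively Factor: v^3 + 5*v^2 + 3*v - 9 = (v - 1)*(v^2 + 6*v + 9) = (v - 1)*(v + 3)*(v + 3)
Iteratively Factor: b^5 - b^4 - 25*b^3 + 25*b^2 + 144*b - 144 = (b - 1)*(b^4 - 25*b^2 + 144) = (b - 3)*(b - 1)*(b^3 + 3*b^2 - 16*b - 48) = (b - 4)*(b - 3)*(b - 1)*(b^2 + 7*b + 12) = (b - 4)*(b - 3)*(b - 1)*(b + 3)*(b + 4)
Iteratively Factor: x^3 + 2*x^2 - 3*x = (x + 3)*(x^2 - x) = x*(x + 3)*(x - 1)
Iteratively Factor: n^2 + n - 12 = (n - 3)*(n + 4)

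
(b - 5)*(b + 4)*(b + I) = b^3 - b^2 + I*b^2 - 20*b - I*b - 20*I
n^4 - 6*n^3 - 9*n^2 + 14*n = n*(n - 7)*(n - 1)*(n + 2)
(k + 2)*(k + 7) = k^2 + 9*k + 14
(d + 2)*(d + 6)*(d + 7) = d^3 + 15*d^2 + 68*d + 84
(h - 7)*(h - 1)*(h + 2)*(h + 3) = h^4 - 3*h^3 - 27*h^2 - 13*h + 42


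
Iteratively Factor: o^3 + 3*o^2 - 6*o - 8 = (o + 4)*(o^2 - o - 2) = (o - 2)*(o + 4)*(o + 1)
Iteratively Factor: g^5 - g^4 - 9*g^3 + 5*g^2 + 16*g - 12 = (g - 1)*(g^4 - 9*g^2 - 4*g + 12) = (g - 1)*(g + 2)*(g^3 - 2*g^2 - 5*g + 6) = (g - 1)*(g + 2)^2*(g^2 - 4*g + 3) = (g - 3)*(g - 1)*(g + 2)^2*(g - 1)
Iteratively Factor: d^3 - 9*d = (d - 3)*(d^2 + 3*d) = (d - 3)*(d + 3)*(d)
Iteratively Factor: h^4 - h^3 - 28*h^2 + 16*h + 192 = (h - 4)*(h^3 + 3*h^2 - 16*h - 48) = (h - 4)*(h + 4)*(h^2 - h - 12) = (h - 4)^2*(h + 4)*(h + 3)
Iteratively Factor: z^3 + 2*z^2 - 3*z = (z - 1)*(z^2 + 3*z) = z*(z - 1)*(z + 3)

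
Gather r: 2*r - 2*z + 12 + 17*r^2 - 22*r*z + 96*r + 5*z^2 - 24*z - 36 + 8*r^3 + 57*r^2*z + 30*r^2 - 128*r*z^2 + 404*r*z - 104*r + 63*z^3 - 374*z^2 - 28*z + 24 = 8*r^3 + r^2*(57*z + 47) + r*(-128*z^2 + 382*z - 6) + 63*z^3 - 369*z^2 - 54*z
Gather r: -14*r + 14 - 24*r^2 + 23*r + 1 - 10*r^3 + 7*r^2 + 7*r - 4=-10*r^3 - 17*r^2 + 16*r + 11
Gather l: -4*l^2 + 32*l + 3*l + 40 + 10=-4*l^2 + 35*l + 50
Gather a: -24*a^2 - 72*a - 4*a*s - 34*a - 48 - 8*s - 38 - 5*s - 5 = -24*a^2 + a*(-4*s - 106) - 13*s - 91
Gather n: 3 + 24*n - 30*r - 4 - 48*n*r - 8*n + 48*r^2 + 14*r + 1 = n*(16 - 48*r) + 48*r^2 - 16*r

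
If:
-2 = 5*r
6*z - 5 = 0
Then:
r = -2/5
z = 5/6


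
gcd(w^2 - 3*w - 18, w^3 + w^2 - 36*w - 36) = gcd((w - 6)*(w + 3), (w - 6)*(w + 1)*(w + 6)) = w - 6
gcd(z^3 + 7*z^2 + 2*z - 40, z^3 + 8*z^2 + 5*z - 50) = z^2 + 3*z - 10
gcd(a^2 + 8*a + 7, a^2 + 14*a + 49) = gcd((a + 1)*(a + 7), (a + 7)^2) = a + 7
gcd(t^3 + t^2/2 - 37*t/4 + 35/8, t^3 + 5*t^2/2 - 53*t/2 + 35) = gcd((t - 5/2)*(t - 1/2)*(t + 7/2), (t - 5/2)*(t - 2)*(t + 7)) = t - 5/2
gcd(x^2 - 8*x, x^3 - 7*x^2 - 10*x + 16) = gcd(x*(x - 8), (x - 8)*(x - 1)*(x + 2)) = x - 8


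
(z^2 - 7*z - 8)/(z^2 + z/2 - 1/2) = 2*(z - 8)/(2*z - 1)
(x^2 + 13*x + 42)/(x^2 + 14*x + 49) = (x + 6)/(x + 7)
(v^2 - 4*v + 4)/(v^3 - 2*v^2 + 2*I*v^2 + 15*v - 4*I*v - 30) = (v - 2)/(v^2 + 2*I*v + 15)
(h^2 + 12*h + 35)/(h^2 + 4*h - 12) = (h^2 + 12*h + 35)/(h^2 + 4*h - 12)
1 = 1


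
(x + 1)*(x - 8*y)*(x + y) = x^3 - 7*x^2*y + x^2 - 8*x*y^2 - 7*x*y - 8*y^2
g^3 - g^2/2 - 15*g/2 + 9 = (g - 2)*(g - 3/2)*(g + 3)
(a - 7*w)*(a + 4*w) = a^2 - 3*a*w - 28*w^2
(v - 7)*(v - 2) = v^2 - 9*v + 14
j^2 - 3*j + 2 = (j - 2)*(j - 1)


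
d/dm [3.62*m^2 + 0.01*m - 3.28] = 7.24*m + 0.01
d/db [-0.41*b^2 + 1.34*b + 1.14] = 1.34 - 0.82*b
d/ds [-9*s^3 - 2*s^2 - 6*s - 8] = -27*s^2 - 4*s - 6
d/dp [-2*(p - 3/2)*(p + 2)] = -4*p - 1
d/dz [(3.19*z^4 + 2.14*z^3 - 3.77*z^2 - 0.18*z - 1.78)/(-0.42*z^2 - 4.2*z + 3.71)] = (-2.6796*z^5 - 41.0928*z^4 + 29.3636*z^3 + 39.5766*z^2 - 29.4686*z - 8.1438)/(0.1764*z^4 + 3.528*z^3 + 14.5236*z^2 - 31.164*z + 13.7641)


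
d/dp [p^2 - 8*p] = 2*p - 8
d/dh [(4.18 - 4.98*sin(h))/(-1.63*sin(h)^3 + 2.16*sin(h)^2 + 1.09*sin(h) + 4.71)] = (-16.2348*sin(h)^3 + 31.197*sin(h)^2 - 18.0576*sin(h) - 28.012)*cos(h)/(2.6569*sin(h)^6 - 7.0416*sin(h)^5 + 1.1122*sin(h)^4 - 10.6458*sin(h)^3 + 21.5353*sin(h)^2 + 10.2678*sin(h) + 22.1841)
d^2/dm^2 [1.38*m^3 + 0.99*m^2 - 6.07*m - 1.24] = 8.28*m + 1.98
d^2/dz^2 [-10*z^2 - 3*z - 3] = -20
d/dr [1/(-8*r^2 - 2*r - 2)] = (8*r + 1)/(2*(4*r^2 + r + 1)^2)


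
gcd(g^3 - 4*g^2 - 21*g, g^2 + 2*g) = g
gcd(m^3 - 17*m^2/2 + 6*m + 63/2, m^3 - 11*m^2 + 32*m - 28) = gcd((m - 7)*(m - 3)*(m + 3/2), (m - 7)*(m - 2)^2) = m - 7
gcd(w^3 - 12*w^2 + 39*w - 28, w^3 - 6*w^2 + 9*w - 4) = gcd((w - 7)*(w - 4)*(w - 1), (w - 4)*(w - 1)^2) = w^2 - 5*w + 4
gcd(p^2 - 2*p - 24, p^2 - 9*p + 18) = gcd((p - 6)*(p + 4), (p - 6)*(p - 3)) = p - 6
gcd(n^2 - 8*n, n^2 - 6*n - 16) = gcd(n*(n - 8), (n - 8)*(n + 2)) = n - 8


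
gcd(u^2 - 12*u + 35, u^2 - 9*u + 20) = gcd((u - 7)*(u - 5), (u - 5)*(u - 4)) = u - 5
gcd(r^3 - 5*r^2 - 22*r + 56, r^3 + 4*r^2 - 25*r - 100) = r + 4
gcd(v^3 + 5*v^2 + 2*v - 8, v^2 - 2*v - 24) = v + 4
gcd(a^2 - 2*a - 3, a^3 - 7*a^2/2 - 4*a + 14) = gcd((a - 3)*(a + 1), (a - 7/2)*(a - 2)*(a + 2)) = 1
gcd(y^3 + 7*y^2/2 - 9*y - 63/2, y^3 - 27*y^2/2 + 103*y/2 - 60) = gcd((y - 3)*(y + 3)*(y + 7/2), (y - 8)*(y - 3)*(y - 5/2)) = y - 3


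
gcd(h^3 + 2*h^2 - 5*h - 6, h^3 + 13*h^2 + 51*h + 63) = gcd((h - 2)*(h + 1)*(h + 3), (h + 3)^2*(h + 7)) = h + 3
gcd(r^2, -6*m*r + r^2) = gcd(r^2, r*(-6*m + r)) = r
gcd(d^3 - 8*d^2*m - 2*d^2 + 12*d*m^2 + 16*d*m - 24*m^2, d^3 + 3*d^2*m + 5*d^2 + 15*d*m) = 1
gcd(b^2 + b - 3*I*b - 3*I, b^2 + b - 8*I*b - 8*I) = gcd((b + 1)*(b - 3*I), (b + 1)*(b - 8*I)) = b + 1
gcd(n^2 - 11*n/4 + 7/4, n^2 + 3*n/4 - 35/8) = n - 7/4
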